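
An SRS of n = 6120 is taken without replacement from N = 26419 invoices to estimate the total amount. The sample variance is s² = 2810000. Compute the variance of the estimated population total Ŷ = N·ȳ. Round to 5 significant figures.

Var(Ŷ) = N²·Var(ȳ) = N²·(1 − n/N)·s²/n.
f = 6120/26419 = 0.23165146; Var(ȳ) = 0.76834854·2810000/6120 = 352.78748.
Var(Ŷ) = 26419² · 352.78748 = 2.4623281 × 10^11.

2.4623 × 10^11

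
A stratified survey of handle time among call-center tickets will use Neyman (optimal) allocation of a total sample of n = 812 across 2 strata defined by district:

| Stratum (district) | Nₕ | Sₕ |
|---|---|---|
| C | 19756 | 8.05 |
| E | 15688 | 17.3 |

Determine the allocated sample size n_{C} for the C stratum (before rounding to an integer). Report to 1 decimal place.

Neyman allocation: nₕ = n·NₕSₕ / Σⱼ NⱼSⱼ.
Σ NⱼSⱼ = 19756·8.05 + 15688·17.3 = 430438.2.
n_{C} = 812·19756·8.05 / 430438.2 = 300.0.

300.0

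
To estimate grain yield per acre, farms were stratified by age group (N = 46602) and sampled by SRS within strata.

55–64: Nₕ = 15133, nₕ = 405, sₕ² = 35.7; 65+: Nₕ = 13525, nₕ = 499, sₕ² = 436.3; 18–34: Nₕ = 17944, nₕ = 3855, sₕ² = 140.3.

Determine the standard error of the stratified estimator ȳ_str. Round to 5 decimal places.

Var(ȳ_str) = Σₕ Wₕ²(1 − fₕ)sₕ²/nₕ with Wₕ = Nₕ/N, N = 46602.
55–64: Wₕ = 0.32472855; term = 0.32472855²·(1 − 0.02676270)·35.7/405 = 0.0090463396.
65+: Wₕ = 0.29022360; term = 0.29022360²·(1 − 0.03689464)·436.3/499 = 0.070929011.
18–34: Wₕ = 0.38504785; term = 0.38504785²·(1 − 0.21483504)·140.3/3855 = 0.0042366599.
Sum = 0.084212011.
SE = √(0.084212011) = 0.29019.

0.29019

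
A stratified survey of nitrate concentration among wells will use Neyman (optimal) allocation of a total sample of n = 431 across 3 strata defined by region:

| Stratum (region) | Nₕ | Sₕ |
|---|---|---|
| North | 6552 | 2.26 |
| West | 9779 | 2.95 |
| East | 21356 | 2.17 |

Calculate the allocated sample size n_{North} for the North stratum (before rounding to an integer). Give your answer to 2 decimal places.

70.91

Neyman allocation: nₕ = n·NₕSₕ / Σⱼ NⱼSⱼ.
Σ NⱼSⱼ = 6552·2.26 + 9779·2.95 + 21356·2.17 = 89998.09.
n_{North} = 431·6552·2.26 / 89998.09 = 70.91.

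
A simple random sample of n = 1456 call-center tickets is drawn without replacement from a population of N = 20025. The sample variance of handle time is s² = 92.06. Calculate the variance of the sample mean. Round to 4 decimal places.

Under SRS without replacement, Var(ȳ) = (1 − f)·s²/n with f = n/N = 1456/20025 = 0.07270911.
Var(ȳ) = (1 − 0.07270911)·92.06/1456 = 0.92729089·0.063228022 = 0.058630769.

0.0586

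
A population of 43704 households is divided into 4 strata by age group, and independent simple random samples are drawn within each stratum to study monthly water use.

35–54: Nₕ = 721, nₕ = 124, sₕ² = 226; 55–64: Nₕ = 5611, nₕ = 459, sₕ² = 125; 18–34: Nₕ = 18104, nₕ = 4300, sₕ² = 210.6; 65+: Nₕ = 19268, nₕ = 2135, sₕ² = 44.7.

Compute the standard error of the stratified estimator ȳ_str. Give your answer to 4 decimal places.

Var(ȳ_str) = Σₕ Wₕ²(1 − fₕ)sₕ²/nₕ with Wₕ = Nₕ/N, N = 43704.
35–54: Wₕ = 0.01649735; term = 0.01649735²·(1 − 0.17198336)·226/124 = 4.1072768 × 10^-4.
55–64: Wₕ = 0.12838642; term = 0.12838642²·(1 − 0.08180360)·125/459 = 0.0041216497.
18–34: Wₕ = 0.41424126; term = 0.41424126²·(1 − 0.23751657)·210.6/4300 = 0.0064080668.
65+: Wₕ = 0.44087498; term = 0.44087498²·(1 − 0.11080548)·44.7/2135 = 0.0036185729.
Sum = 0.014559017.
SE = √(0.014559017) = 0.1207.

0.1207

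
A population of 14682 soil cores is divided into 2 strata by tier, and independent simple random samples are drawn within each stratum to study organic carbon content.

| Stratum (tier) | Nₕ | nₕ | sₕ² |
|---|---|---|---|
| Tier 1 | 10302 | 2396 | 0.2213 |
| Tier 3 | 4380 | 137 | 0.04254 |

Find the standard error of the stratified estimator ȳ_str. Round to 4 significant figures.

0.007853

Var(ȳ_str) = Σₕ Wₕ²(1 − fₕ)sₕ²/nₕ with Wₕ = Nₕ/N, N = 14682.
Tier 1: Wₕ = 0.70167552; term = 0.70167552²·(1 − 0.23257620)·0.2213/2396 = 3.4898159 × 10^-5.
Tier 3: Wₕ = 0.29832448; term = 0.29832448²·(1 − 0.03127854)·0.04254/137 = 2.6770324 × 10^-5.
Sum = 6.1668483 × 10^-5.
SE = √(6.1668483 × 10^-5) = 0.007853.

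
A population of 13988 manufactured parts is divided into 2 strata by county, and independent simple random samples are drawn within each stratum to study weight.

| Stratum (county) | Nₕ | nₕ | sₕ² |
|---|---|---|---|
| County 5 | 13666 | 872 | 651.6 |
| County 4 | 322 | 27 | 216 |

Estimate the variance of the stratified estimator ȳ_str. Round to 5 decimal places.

Var(ȳ_str) = Σₕ Wₕ²(1 − fₕ)sₕ²/nₕ with Wₕ = Nₕ/N, N = 13988.
County 5: Wₕ = 0.97698027; term = 0.97698027²·(1 − 0.06380799)·651.6/872 = 0.66773033.
County 4: Wₕ = 0.02301973; term = 0.02301973²·(1 − 0.08385093)·216/27 = 0.0038837979.
Sum = 0.67161413.

0.67161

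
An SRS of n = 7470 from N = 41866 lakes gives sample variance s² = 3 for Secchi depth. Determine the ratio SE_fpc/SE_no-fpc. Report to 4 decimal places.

0.9064

f = n/N = 7470/41866 = 0.17842641.
SE_no-fpc = √(s²/n) = 0.02004012; SE_fpc = √((1−f)s²/n) = 0.018164505.
Ratio = √(1−f) = 0.90640697.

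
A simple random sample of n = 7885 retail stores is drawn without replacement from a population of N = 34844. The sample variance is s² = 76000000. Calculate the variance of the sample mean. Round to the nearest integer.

Under SRS without replacement, Var(ȳ) = (1 − f)·s²/n with f = n/N = 7885/34844 = 0.22629434.
Var(ȳ) = (1 − 0.22629434)·76000000/7885 = 0.77370566·9638.5542 = 7457.4039.

7457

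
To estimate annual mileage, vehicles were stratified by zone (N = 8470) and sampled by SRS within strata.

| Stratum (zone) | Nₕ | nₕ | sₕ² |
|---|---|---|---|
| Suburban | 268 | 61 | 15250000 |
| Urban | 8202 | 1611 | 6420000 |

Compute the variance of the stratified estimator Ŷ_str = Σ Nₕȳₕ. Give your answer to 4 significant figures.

2.293 × 10^11

Var(Ŷ_str) = Σₕ Nₕ²(1 − fₕ)sₕ²/nₕ.
Suburban: 268²·(1 − 61/268)·15250000/61 = 1.3869 × 10^10.
Urban: 8202²·(1 − 1611/8202)·6420000/1611 = 2.1543217 × 10^11.
Sum = 2.2930117 × 10^11.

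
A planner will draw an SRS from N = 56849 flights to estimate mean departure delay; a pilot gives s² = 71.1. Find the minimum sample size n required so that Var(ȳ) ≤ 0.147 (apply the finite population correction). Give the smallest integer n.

480

Without fpc, n₀ = s²/D = 71.1/0.147 = 483.6735.
With fpc, (1 − n/N)·s²/n ≤ D requires n ≥ n₀/(1 + n₀/N) = 483.6735/(1 + 483.6735/56849) = 479.5931.
Rounding up, n = 480.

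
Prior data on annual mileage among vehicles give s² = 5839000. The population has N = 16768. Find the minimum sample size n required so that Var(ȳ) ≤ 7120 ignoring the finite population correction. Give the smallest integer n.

821

Without fpc, n₀ = s²/D = 5839000/7120 = 820.0843.
Rounding up, n = 821.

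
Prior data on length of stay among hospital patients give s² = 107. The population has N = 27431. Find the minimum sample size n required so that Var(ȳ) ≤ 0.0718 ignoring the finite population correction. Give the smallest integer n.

Without fpc, n₀ = s²/D = 107/0.0718 = 1490.2507.
Rounding up, n = 1491.

1491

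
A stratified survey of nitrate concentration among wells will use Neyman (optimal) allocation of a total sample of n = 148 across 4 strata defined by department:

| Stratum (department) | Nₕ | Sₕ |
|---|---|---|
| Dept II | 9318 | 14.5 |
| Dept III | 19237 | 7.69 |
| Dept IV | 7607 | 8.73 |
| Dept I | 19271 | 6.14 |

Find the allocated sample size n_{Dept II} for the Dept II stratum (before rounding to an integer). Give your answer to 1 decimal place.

42.7

Neyman allocation: nₕ = n·NₕSₕ / Σⱼ NⱼSⱼ.
Σ NⱼSⱼ = 9318·14.5 + 19237·7.69 + 7607·8.73 + 19271·6.14 = 467776.58.
n_{Dept II} = 148·9318·14.5 / 467776.58 = 42.7.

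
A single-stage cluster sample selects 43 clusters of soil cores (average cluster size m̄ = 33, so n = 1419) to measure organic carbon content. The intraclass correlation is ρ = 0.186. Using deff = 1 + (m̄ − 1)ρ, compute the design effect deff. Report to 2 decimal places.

deff = 1 + (33 − 1)·0.186 = 1 + 5.952 = 6.952.

6.95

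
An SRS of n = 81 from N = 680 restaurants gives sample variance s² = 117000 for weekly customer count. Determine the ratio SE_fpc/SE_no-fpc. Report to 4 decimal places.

0.9386

f = n/N = 81/680 = 0.11911765.
SE_no-fpc = √(s²/n) = 38.005848; SE_fpc = √((1−f)s²/n) = 35.670515.
Ratio = √(1−f) = 0.93855333.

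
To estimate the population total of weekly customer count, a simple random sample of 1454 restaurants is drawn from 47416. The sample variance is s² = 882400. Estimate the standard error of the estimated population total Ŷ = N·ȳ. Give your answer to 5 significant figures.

Var(Ŷ) = N²·Var(ȳ) = N²·(1 − n/N)·s²/n.
f = 1454/47416 = 0.03066475; Var(ȳ) = 0.96933525·882400/1454 = 588.26783.
Var(Ŷ) = 47416² · 588.26783 = 1.3225891 × 10^12.
SE(Ŷ) = √(1.3225891 × 10^12) = 1.1500 × 10^6.

1.1500 × 10^6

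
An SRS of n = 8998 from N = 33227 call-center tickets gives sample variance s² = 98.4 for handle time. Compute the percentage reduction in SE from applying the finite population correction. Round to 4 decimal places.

14.6070

f = n/N = 8998/33227 = 0.27080386.
SE_no-fpc = √(s²/n) = 0.1045742; SE_fpc = √((1−f)s²/n) = 0.089299028.
Ratio = √(1−f) = 0.85392982. Reduction = 100·(1 − 0.85392982) = 14.6070%.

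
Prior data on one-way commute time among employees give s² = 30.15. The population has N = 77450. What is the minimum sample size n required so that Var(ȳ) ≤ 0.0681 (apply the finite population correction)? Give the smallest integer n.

441

Without fpc, n₀ = s²/D = 30.15/0.0681 = 442.7313.
With fpc, (1 − n/N)·s²/n ≤ D requires n ≥ n₀/(1 + n₀/N) = 442.7313/(1 + 442.7313/77450) = 440.2149.
Rounding up, n = 441.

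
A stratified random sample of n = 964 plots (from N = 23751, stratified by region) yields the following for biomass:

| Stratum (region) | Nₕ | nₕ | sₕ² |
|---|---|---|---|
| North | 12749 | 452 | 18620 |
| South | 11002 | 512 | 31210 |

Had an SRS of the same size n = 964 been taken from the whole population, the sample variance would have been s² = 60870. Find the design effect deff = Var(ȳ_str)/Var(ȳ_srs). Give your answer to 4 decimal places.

0.3948

Var(ȳ_str) = Σ Wₕ²(1−fₕ)sₕ²/nₕ with Wₕ = Nₕ/23751:
  North: (12749/23751)²·(1−452/12749)·18620/452 = 11.448609
  South: (11002/23751)²·(1−512/11002)·31210/512 = 12.471168
  → Var(ȳ_str) = 23.919777.
Var(ȳ_srs) = (1 − 964/23751)·60870/964 = 60.580314.
deff = 23.919777 / 60.580314 = 0.3948.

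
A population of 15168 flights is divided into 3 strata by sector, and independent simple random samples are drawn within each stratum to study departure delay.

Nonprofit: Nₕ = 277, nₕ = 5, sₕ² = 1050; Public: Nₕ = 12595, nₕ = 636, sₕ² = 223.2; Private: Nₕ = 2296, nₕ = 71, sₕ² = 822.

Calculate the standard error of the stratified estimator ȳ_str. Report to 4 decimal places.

0.7454

Var(ȳ_str) = Σₕ Wₕ²(1 − fₕ)sₕ²/nₕ with Wₕ = Nₕ/N, N = 15168.
Nonprofit: Wₕ = 0.01826213; term = 0.01826213²·(1 − 0.01805054)·1050/5 = 0.068771948.
Public: Wₕ = 0.83036656; term = 0.83036656²·(1 − 0.05049623)·223.2/636 = 0.2297595.
Private: Wₕ = 0.15137131; term = 0.15137131²·(1 − 0.03092334)·822/71 = 0.25707434.
Sum = 0.55560579.
SE = √(0.55560579) = 0.7454.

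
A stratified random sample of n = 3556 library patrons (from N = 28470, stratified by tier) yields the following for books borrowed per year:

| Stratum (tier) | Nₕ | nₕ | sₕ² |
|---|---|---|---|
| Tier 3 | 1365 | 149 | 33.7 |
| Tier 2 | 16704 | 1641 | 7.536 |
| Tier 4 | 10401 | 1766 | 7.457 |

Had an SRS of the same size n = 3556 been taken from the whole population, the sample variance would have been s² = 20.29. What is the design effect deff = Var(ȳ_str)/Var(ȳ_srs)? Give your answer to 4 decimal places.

Var(ȳ_str) = Σ Wₕ²(1−fₕ)sₕ²/nₕ with Wₕ = Nₕ/28470:
  Tier 3: (1365/28470)²·(1−149/1365)·33.7/149 = 4.6316414 × 10^-4
  Tier 2: (16704/28470)²·(1−1641/16704)·7.536/1641 = 0.0014255726
  Tier 4: (10401/28470)²·(1−1766/10401)·7.457/1766 = 4.6788158 × 10^-4
  → Var(ȳ_str) = 0.0023566183.
Var(ȳ_srs) = (1 − 3556/28470)·20.29/3556 = 0.0049931693.
deff = 0.0023566183 / 0.0049931693 = 0.4720.

0.4720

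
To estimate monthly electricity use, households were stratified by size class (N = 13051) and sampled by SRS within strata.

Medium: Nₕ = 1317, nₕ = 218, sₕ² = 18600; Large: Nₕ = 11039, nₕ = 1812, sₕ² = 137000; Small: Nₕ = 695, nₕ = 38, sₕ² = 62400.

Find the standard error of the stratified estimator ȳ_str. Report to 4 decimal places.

7.0951

Var(ȳ_str) = Σₕ Wₕ²(1 − fₕ)sₕ²/nₕ with Wₕ = Nₕ/N, N = 13051.
Medium: Wₕ = 0.10091181; term = 0.10091181²·(1 − 0.16552771)·18600/218 = 0.72502393.
Large: Wₕ = 0.84583557; term = 0.84583557²·(1 − 0.16414530)·137000/1812 = 45.213179.
Small: Wₕ = 0.05325262; term = 0.05325262²·(1 − 0.05467626)·62400/38 = 4.4021373.
Sum = 50.34034.
SE = √(50.34034) = 7.0951.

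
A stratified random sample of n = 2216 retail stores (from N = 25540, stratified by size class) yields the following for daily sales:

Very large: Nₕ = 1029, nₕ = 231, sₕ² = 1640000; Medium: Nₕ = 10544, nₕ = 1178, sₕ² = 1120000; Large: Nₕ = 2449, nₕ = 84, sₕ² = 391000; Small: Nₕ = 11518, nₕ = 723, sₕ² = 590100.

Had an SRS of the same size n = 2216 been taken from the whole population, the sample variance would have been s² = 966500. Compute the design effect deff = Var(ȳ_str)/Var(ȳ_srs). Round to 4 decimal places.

0.8782

Var(ȳ_str) = Σ Wₕ²(1−fₕ)sₕ²/nₕ with Wₕ = Nₕ/25540:
  Very large: (1029/25540)²·(1−231/1029)·1640000/231 = 8.9373414
  Medium: (10544/25540)²·(1−1178/10544)·1120000/1178 = 143.94298
  Large: (2449/25540)²·(1−84/2449)·391000/84 = 41.330972
  Small: (11518/25540)²·(1−723/11518)·590100/723 = 155.57695
  → Var(ȳ_str) = 349.78824.
Var(ȳ_srs) = (1 − 2216/25540)·966500/2216 = 398.30361.
deff = 349.78824 / 398.30361 = 0.8782.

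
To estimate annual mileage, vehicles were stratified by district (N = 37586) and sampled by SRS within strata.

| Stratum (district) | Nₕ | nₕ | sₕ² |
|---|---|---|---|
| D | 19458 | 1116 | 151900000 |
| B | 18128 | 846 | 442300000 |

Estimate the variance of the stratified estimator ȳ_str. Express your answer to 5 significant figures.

150330

Var(ȳ_str) = Σₕ Wₕ²(1 − fₕ)sₕ²/nₕ with Wₕ = Nₕ/N, N = 37586.
D: Wₕ = 0.51769276; term = 0.51769276²·(1 − 0.05735430)·151900000/1116 = 34386.363.
B: Wₕ = 0.48230724; term = 0.48230724²·(1 − 0.04666814)·442300000/846 = 115941.32.
Sum = 150327.68.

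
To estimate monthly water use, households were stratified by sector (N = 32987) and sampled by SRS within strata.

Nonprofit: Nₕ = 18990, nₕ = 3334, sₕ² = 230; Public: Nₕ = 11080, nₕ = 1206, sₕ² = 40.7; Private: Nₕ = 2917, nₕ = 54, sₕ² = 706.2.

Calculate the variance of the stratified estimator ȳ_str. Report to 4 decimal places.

0.1226

Var(ȳ_str) = Σₕ Wₕ²(1 − fₕ)sₕ²/nₕ with Wₕ = Nₕ/N, N = 32987.
Nonprofit: Wₕ = 0.57568133; term = 0.57568133²·(1 − 0.17556609)·230/3334 = 0.018848742.
Public: Wₕ = 0.33588990; term = 0.33588990²·(1 − 0.10884477)·40.7/1206 = 0.0033930819.
Private: Wₕ = 0.08842877; term = 0.08842877²·(1 − 0.01851217)·706.2/54 = 0.1003705.
Sum = 0.12261232.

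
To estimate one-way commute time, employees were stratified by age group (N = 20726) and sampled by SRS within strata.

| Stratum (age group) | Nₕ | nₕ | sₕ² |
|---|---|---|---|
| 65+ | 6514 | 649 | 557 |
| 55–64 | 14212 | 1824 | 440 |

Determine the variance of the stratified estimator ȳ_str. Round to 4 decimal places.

0.1752

Var(ȳ_str) = Σₕ Wₕ²(1 − fₕ)sₕ²/nₕ with Wₕ = Nₕ/N, N = 20726.
65+: Wₕ = 0.31429123; term = 0.31429123²·(1 − 0.09963156)·557/649 = 0.076330003.
55–64: Wₕ = 0.68570877; term = 0.68570877²·(1 − 0.12834225)·440/1824 = 0.098867431.
Sum = 0.17519743.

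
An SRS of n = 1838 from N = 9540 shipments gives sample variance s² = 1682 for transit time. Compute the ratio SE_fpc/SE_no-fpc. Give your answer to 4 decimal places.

f = n/N = 1838/9540 = 0.19266247.
SE_no-fpc = √(s²/n) = 0.95662173; SE_fpc = √((1−f)s²/n) = 0.8595434.
Ratio = √(1−f) = 0.89851963.

0.8985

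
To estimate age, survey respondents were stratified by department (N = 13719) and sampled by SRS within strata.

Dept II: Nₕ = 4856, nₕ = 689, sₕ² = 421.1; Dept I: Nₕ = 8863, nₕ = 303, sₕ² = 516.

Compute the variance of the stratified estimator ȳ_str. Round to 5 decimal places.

0.75217

Var(ȳ_str) = Σₕ Wₕ²(1 − fₕ)sₕ²/nₕ with Wₕ = Nₕ/N, N = 13719.
Dept II: Wₕ = 0.35396166; term = 0.35396166²·(1 − 0.14188633)·421.1/689 = 0.065708762.
Dept I: Wₕ = 0.64603834; term = 0.64603834²·(1 − 0.03418707)·516/303 = 0.68646227.
Sum = 0.75217103.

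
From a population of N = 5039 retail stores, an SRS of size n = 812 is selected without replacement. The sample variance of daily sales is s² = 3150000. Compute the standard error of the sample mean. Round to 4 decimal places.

57.0455

Under SRS without replacement, Var(ȳ) = (1 − f)·s²/n with f = n/N = 812/5039 = 0.16114308.
Var(ȳ) = (1 − 0.16114308)·3150000/812 = 0.83885692·3879.3103 = 3254.1863.
SE(ȳ) = √(3254.1863) = 57.0455.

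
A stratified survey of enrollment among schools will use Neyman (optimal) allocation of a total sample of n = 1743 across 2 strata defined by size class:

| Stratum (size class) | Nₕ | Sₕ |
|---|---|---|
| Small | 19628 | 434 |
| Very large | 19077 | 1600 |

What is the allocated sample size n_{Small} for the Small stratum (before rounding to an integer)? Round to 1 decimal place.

Neyman allocation: nₕ = n·NₕSₕ / Σⱼ NⱼSⱼ.
Σ NⱼSⱼ = 19628·434 + 19077·1600 = 3.9041752 × 10^7.
n_{Small} = 1743·19628·434 / (3.9041752 × 10^7) = 380.3.

380.3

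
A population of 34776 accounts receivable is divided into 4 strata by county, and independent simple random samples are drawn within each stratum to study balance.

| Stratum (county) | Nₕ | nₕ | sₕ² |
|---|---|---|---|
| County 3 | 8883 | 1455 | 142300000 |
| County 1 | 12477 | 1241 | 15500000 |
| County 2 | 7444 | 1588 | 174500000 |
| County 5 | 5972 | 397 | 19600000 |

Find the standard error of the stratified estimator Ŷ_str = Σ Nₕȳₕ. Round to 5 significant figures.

Var(Ŷ_str) = Σₕ Nₕ²(1 − fₕ)sₕ²/nₕ.
County 3: 8883²·(1 − 1455/8883)·142300000/1455 = 6.4531753 × 10^12.
County 1: 12477²·(1 − 1241/12477)·15500000/1241 = 1.7509826 × 10^12.
County 2: 7444²·(1 − 1588/7444)·174500000/1588 = 4.7901859 × 10^12.
County 5: 5972²·(1 − 397/5972)·19600000/397 = 1.6437291 × 10^12.
Sum = 1.4638073 × 10^13.
SE = √(1.4638073 × 10^13) = 3.8260 × 10^6.

3.8260 × 10^6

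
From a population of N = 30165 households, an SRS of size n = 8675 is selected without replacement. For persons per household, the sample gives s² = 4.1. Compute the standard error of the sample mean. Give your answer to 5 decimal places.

0.01835

Under SRS without replacement, Var(ȳ) = (1 − f)·s²/n with f = n/N = 8675/30165 = 0.28758495.
Var(ȳ) = (1 − 0.28758495)·4.1/8675 = 0.71241505·4.7262248 × 10^-4 = 3.3670337 × 10^-4.
SE(ȳ) = √(3.3670337 × 10^-4) = 0.01835.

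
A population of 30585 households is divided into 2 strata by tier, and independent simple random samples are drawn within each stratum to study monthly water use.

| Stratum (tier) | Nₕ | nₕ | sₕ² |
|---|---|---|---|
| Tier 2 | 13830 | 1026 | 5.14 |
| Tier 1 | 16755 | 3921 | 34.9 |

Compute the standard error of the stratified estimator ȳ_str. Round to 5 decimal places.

Var(ȳ_str) = Σₕ Wₕ²(1 − fₕ)sₕ²/nₕ with Wₕ = Nₕ/N, N = 30585.
Tier 2: Wₕ = 0.45218244; term = 0.45218244²·(1 − 0.07418655)·5.14/1026 = 9.483456 × 10^-4.
Tier 1: Wₕ = 0.54781756; term = 0.54781756²·(1 − 0.23401970)·34.9/3921 = 0.0020460587.
Sum = 0.0029944043.
SE = √(0.0029944043) = 0.05472.

0.05472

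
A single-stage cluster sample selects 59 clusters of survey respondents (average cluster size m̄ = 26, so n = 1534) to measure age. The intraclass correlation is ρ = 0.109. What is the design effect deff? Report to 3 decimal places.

deff = 1 + (26 − 1)·0.109 = 1 + 2.725 = 3.725.

3.725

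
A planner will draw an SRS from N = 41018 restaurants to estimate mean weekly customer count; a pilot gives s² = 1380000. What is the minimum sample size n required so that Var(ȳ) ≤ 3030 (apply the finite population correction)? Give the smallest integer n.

Without fpc, n₀ = s²/D = 1380000/3030 = 455.4455.
With fpc, (1 − n/N)·s²/n ≤ D requires n ≥ n₀/(1 + n₀/N) = 455.4455/(1 + 455.4455/41018) = 450.4440.
Rounding up, n = 451.

451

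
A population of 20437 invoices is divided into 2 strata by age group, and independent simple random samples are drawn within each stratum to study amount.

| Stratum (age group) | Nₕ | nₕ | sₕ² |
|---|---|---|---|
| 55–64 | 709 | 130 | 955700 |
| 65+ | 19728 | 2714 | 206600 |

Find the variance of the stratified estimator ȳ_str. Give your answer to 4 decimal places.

68.4008

Var(ȳ_str) = Σₕ Wₕ²(1 − fₕ)sₕ²/nₕ with Wₕ = Nₕ/N, N = 20437.
55–64: Wₕ = 0.03469198; term = 0.03469198²·(1 − 0.18335684)·955700/130 = 7.2255139.
65+: Wₕ = 0.96530802; term = 0.96530802²·(1 − 0.13757097)·206600/2714 = 61.175239.
Sum = 68.400753.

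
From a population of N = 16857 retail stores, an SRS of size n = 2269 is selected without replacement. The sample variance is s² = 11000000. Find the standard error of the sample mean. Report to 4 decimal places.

Under SRS without replacement, Var(ȳ) = (1 − f)·s²/n with f = n/N = 2269/16857 = 0.13460284.
Var(ȳ) = (1 − 0.13460284)·11000000/2269 = 0.86539716·4847.9506 = 4195.4027.
SE(ȳ) = √(4195.4027) = 64.7719.

64.7719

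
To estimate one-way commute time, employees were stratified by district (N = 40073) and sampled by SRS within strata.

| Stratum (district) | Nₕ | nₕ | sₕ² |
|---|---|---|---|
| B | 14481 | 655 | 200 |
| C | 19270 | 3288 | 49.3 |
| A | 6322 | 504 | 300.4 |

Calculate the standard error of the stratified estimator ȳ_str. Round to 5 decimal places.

Var(ȳ_str) = Σₕ Wₕ²(1 − fₕ)sₕ²/nₕ with Wₕ = Nₕ/N, N = 40073.
B: Wₕ = 0.36136551; term = 0.36136551²·(1 − 0.04523168)·200/655 = 0.038069756.
C: Wₕ = 0.48087241; term = 0.48087241²·(1 − 0.17062792)·49.3/3288 = 0.0028755719.
A: Wₕ = 0.15776208; term = 0.15776208²·(1 − 0.07972161)·300.4/504 = 0.013651925.
Sum = 0.054597253.
SE = √(0.054597253) = 0.23366.

0.23366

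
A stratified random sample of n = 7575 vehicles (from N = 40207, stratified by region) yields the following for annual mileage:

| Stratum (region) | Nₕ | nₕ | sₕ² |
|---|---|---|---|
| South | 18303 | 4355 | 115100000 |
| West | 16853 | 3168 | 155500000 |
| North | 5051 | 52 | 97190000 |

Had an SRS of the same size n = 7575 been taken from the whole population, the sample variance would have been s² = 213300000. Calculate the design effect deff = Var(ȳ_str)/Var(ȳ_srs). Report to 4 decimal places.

Var(ȳ_str) = Σ Wₕ²(1−fₕ)sₕ²/nₕ with Wₕ = Nₕ/40207:
  South: (18303/40207)²·(1−4355/18303)·115100000/4355 = 4173.6694
  West: (16853/40207)²·(1−3168/16853)·155500000/3168 = 7002.6739
  North: (5051/40207)²·(1−52/5051)·97190000/52 = 29192.777
  → Var(ȳ_str) = 40369.12.
Var(ȳ_srs) = (1 − 7575/40207)·213300000/7575 = 22853.369.
deff = 40369.12 / 22853.369 = 1.7664.

1.7664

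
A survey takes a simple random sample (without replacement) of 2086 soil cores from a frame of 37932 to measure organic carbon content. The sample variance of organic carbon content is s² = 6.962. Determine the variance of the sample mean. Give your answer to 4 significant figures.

0.003154

Under SRS without replacement, Var(ȳ) = (1 − f)·s²/n with f = n/N = 2086/37932 = 0.05499315.
Var(ȳ) = (1 − 0.05499315)·6.962/2086 = 0.94500685·0.003337488 = 0.0031539491.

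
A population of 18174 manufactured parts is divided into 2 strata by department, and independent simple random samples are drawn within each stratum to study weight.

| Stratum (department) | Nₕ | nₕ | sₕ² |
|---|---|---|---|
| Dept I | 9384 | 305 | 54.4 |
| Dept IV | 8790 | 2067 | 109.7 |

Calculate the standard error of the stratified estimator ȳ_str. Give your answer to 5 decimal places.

0.23559

Var(ȳ_str) = Σₕ Wₕ²(1 − fₕ)sₕ²/nₕ with Wₕ = Nₕ/N, N = 18174.
Dept I: Wₕ = 0.51634203; term = 0.51634203²·(1 − 0.03250213)·54.4/305 = 0.046007012.
Dept IV: Wₕ = 0.48365797; term = 0.48365797²·(1 − 0.23515358)·109.7/2067 = 0.0094954836.
Sum = 0.055502496.
SE = √(0.055502496) = 0.23559.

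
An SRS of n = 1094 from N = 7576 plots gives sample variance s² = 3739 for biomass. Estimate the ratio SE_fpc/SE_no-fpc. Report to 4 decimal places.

f = n/N = 1094/7576 = 0.14440338.
SE_no-fpc = √(s²/n) = 1.8487112; SE_fpc = √((1−f)s²/n) = 1.7100295.
Ratio = √(1−f) = 0.92498466.

0.9250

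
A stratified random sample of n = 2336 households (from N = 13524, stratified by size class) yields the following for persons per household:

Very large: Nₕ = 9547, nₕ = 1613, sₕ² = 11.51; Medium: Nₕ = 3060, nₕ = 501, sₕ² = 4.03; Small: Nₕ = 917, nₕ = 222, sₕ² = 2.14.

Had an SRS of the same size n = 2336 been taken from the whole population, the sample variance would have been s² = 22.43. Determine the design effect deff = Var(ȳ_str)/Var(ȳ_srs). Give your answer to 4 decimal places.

0.4196

Var(ȳ_str) = Σ Wₕ²(1−fₕ)sₕ²/nₕ with Wₕ = Nₕ/13524:
  Very large: (9547/13524)²·(1−1613/9547)·11.51/1613 = 0.0029552195
  Medium: (3060/13524)²·(1−501/3060)·4.03/501 = 3.4438855 × 10^-4
  Small: (917/13524)²·(1−222/917)·2.14/222 = 3.3589583 × 10^-5
  → Var(ȳ_str) = 0.0033331976.
Var(ȳ_srs) = (1 − 2336/13524)·22.43/2336 = 0.0079433506.
deff = 0.0033331976 / 0.0079433506 = 0.4196.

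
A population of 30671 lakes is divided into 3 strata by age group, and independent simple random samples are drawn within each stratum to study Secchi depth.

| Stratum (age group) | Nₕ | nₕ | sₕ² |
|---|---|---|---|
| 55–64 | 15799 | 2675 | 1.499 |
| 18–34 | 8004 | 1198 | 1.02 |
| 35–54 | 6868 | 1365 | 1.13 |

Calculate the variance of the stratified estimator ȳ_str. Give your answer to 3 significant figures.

2.06 × 10^-4

Var(ȳ_str) = Σₕ Wₕ²(1 − fₕ)sₕ²/nₕ with Wₕ = Nₕ/N, N = 30671.
55–64: Wₕ = 0.51511200; term = 0.51511200²·(1 − 0.16931451)·1.499/2675 = 1.2351446 × 10^-4.
18–34: Wₕ = 0.26096312; term = 0.26096312²·(1 − 0.14967516)·1.02/1198 = 4.9304494 × 10^-5.
35–54: Wₕ = 0.22392488; term = 0.22392488²·(1 − 0.19874782)·1.13/1365 = 3.3259807 × 10^-5.
Sum = 2.0607876 × 10^-4.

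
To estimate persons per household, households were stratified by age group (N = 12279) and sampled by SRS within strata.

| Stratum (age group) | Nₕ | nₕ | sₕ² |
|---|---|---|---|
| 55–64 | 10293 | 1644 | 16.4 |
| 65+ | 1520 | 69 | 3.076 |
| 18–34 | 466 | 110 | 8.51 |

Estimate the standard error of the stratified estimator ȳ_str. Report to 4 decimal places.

0.0814

Var(ȳ_str) = Σₕ Wₕ²(1 − fₕ)sₕ²/nₕ with Wₕ = Nₕ/N, N = 12279.
55–64: Wₕ = 0.83826044; term = 0.83826044²·(1 − 0.15972020)·16.4/1644 = 0.0058901168.
65+: Wₕ = 0.12378858; term = 0.12378858²·(1 − 0.04539474)·3.076/69 = 6.5211208 × 10^-4.
18–34: Wₕ = 0.03795097; term = 0.03795097²·(1 − 0.23605150)·8.51/110 = 8.5122974 × 10^-5.
Sum = 0.0066273519.
SE = √(0.0066273519) = 0.0814.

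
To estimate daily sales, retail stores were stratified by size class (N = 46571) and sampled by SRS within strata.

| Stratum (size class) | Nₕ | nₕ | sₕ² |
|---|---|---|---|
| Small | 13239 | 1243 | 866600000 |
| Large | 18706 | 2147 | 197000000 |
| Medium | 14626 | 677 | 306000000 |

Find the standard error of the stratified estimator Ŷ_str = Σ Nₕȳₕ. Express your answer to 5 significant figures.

1.5211 × 10^7

Var(Ŷ_str) = Σₕ Nₕ²(1 − fₕ)sₕ²/nₕ.
Small: 13239²·(1 − 1243/13239)·866600000/1243 = 1.1072334 × 10^14.
Large: 18706²·(1 − 2147/18706)·197000000/2147 = 2.8421645 × 10^13.
Medium: 14626²·(1 − 677/14626)·306000000/677 = 9.2214964 × 10^13.
Sum = 2.3135995 × 10^14.
SE = √(2.3135995 × 10^14) = 1.5211 × 10^7.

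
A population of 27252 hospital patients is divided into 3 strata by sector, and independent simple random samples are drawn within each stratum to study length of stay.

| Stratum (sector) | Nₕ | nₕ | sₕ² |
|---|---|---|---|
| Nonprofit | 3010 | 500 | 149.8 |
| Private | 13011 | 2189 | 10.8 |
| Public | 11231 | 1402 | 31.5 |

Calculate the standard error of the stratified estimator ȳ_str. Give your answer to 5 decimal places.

Var(ȳ_str) = Σₕ Wₕ²(1 − fₕ)sₕ²/nₕ with Wₕ = Nₕ/N, N = 27252.
Nonprofit: Wₕ = 0.11045061; term = 0.11045061²·(1 − 0.16611296)·149.8/500 = 0.0030477916.
Private: Wₕ = 0.47743285; term = 0.47743285²·(1 − 0.16824226)·10.8/2189 = 9.3540447 × 10^-4.
Public: Wₕ = 0.41211654; term = 0.41211654²·(1 − 0.12483305)·31.5/1402 = 0.003339593.
Sum = 0.0073227891.
SE = √(0.0073227891) = 0.08557.

0.08557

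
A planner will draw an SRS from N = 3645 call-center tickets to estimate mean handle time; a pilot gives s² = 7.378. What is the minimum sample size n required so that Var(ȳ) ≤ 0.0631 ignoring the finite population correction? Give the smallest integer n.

Without fpc, n₀ = s²/D = 7.378/0.0631 = 116.9255.
Rounding up, n = 117.

117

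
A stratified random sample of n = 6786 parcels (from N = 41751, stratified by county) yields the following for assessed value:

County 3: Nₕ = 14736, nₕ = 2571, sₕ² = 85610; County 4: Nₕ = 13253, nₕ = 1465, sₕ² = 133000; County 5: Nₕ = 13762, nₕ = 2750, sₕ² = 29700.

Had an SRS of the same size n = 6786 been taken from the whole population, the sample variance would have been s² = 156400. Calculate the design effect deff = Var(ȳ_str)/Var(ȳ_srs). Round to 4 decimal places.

0.6476

Var(ȳ_str) = Σ Wₕ²(1−fₕ)sₕ²/nₕ with Wₕ = Nₕ/41751:
  County 3: (14736/41751)²·(1−2571/14736)·85610/2571 = 3.4243676
  County 4: (13253/41751)²·(1−1465/13253)·133000/1465 = 8.1364428
  County 5: (13762/41751)²·(1−2750/13762)·29700/2750 = 0.9389398
  → Var(ȳ_str) = 12.49975.
Var(ȳ_srs) = (1 − 6786/41751)·156400/6786 = 19.301433.
deff = 12.49975 / 19.301433 = 0.6476.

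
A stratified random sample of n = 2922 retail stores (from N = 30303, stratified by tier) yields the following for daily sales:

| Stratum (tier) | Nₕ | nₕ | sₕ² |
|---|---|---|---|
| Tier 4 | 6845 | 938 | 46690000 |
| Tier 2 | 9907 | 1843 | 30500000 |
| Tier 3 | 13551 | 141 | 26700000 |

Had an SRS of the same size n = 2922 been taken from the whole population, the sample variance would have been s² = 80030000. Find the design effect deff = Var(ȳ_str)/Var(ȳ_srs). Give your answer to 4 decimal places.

1.6609

Var(ȳ_str) = Σ Wₕ²(1−fₕ)sₕ²/nₕ with Wₕ = Nₕ/30303:
  Tier 4: (6845/30303)²·(1−938/6845)·46690000/938 = 2191.7459
  Tier 2: (9907/30303)²·(1−1843/9907)·30500000/1843 = 1439.7793
  Tier 3: (13551/30303)²·(1−141/13551)·26700000/141 = 37473.221
  → Var(ȳ_str) = 41104.746.
Var(ȳ_srs) = (1 − 2922/30303)·80030000/2922 = 24747.782.
deff = 41104.746 / 24747.782 = 1.6609.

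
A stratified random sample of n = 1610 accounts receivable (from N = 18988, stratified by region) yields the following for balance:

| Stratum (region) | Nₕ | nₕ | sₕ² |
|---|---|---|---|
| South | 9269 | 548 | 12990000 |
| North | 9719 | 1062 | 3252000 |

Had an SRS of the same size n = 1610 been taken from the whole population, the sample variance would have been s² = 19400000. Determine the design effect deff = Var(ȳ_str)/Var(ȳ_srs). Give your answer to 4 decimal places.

0.5467

Var(ȳ_str) = Σ Wₕ²(1−fₕ)sₕ²/nₕ with Wₕ = Nₕ/18988:
  South: (9269/18988)²·(1−548/9269)·12990000/548 = 5314.5845
  North: (9719/18988)²·(1−1062/9719)·3252000/1062 = 714.58941
  → Var(ȳ_str) = 6029.1739.
Var(ȳ_srs) = (1 − 1610/18988)·19400000/1610 = 11027.992.
deff = 6029.1739 / 11027.992 = 0.5467.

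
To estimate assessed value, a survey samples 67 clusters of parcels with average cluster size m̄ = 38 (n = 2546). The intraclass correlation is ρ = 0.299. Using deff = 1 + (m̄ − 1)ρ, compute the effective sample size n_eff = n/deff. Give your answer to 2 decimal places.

deff = 1 + (38 − 1)·0.299 = 1 + 11.063 = 12.063.
n_eff = 2546 / 12.063 = 211.06.

211.06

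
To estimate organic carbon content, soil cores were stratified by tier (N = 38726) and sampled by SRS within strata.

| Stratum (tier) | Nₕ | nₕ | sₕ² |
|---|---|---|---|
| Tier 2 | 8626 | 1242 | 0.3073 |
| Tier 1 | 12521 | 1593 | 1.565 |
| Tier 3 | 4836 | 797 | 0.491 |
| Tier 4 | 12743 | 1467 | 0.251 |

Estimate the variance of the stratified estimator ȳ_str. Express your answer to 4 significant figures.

Var(ȳ_str) = Σₕ Wₕ²(1 − fₕ)sₕ²/nₕ with Wₕ = Nₕ/N, N = 38726.
Tier 2: Wₕ = 0.22274441; term = 0.22274441²·(1 − 0.14398331)·0.3073/1242 = 1.0508406 × 10^-5.
Tier 1: Wₕ = 0.32332283; term = 0.32332283²·(1 − 0.12722626)·1.565/1593 = 8.9634043 × 10^-5.
Tier 3: Wₕ = 0.12487734; term = 0.12487734²·(1 − 0.16480562)·0.491/797 = 8.0237619 × 10^-6.
Tier 4: Wₕ = 0.32905541; term = 0.32905541²·(1 − 0.11512203)·0.251/1467 = 1.6393251 × 10^-5.
Sum = 1.2455946 × 10^-4.

1.246 × 10^-4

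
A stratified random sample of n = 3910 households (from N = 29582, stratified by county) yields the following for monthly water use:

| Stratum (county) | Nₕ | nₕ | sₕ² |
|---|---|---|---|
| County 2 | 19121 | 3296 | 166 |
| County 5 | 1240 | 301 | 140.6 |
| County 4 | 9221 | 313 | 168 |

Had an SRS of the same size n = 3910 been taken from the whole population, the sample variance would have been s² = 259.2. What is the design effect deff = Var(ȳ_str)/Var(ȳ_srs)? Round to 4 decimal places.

Var(ȳ_str) = Σ Wₕ²(1−fₕ)sₕ²/nₕ with Wₕ = Nₕ/29582:
  County 2: (19121/29582)²·(1−3296/19121)·166/3296 = 0.017414866
  County 5: (1240/29582)²·(1−301/1240)·140.6/301 = 6.2151417 × 10^-4
  County 4: (9221/29582)²·(1−313/9221)·168/313 = 0.050381154
  → Var(ȳ_str) = 0.068417534.
Var(ȳ_srs) = (1 − 3910/29582)·259.2/3910 = 0.057529475.
deff = 0.068417534 / 0.057529475 = 1.1893.

1.1893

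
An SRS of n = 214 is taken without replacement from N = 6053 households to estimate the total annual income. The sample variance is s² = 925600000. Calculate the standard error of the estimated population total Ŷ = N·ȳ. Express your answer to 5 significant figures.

Var(Ŷ) = N²·Var(ȳ) = N²·(1 − n/N)·s²/n.
f = 214/6053 = 0.03535437; Var(ȳ) = 0.96464563·925600000/214 = 4.1723177 × 10^6.
Var(Ŷ) = 6053² · (4.1723177 × 10^6) = 1.5286875 × 10^14.
SE(Ŷ) = √(1.5286875 × 10^14) = 1.2364 × 10^7.

1.2364 × 10^7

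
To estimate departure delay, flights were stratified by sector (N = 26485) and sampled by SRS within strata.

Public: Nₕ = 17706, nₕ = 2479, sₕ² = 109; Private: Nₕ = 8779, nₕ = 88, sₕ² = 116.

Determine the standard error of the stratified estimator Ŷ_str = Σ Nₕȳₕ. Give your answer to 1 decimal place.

Var(Ŷ_str) = Σₕ Nₕ²(1 − fₕ)sₕ²/nₕ.
Public: 17706²·(1 − 2479/17706)·109/2479 = 1.1854542 × 10^7.
Private: 8779²·(1 − 88/8779)·116/88 = 1.0057502 × 10^8.
Sum = 1.1242956 × 10^8.
SE = √(1.1242956 × 10^8) = 10603.3.

10603.3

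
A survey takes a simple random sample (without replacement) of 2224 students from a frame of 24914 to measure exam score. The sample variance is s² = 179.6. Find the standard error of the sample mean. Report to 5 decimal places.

0.27119

Under SRS without replacement, Var(ȳ) = (1 − f)·s²/n with f = n/N = 2224/24914 = 0.08926708.
Var(ȳ) = (1 − 0.08926708)·179.6/2224 = 0.91073292·0.080755396 = 0.073546597.
SE(ȳ) = √(0.073546597) = 0.27119.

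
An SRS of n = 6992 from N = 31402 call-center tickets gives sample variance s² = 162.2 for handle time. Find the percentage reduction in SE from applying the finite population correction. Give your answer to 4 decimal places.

f = n/N = 6992/31402 = 0.22266098.
SE_no-fpc = √(s²/n) = 0.1523087; SE_fpc = √((1−f)s²/n) = 0.13428576.
Ratio = √(1−f) = 0.88166832. Reduction = 100·(1 − 0.88166832) = 11.8332%.

11.8332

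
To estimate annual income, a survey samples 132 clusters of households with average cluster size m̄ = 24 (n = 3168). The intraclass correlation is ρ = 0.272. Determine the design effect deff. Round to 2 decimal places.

7.26

deff = 1 + (24 − 1)·0.272 = 1 + 6.256 = 7.256.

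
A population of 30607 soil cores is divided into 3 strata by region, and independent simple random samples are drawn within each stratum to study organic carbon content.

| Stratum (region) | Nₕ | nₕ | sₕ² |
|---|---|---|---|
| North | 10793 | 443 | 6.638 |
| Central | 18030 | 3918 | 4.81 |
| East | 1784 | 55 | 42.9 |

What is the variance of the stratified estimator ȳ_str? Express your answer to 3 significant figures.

0.00469

Var(ȳ_str) = Σₕ Wₕ²(1 − fₕ)sₕ²/nₕ with Wₕ = Nₕ/N, N = 30607.
North: Wₕ = 0.35263175; term = 0.35263175²·(1 − 0.04104512)·6.638/443 = 0.0017867941.
Central: Wₕ = 0.58908093; term = 0.58908093²·(1 − 0.21730449)·4.81/3918 = 3.3344439 × 10^-4.
East: Wₕ = 0.05828732; term = 0.05828732²·(1 − 0.03082960)·42.9/55 = 0.0025682832.
Sum = 0.0046885217.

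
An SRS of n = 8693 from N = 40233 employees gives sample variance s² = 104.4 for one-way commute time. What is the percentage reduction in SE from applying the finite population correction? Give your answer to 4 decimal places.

f = n/N = 8693/40233 = 0.21606641.
SE_no-fpc = √(s²/n) = 0.10958861; SE_fpc = √((1−f)s²/n) = 0.09702978.
Ratio = √(1−f) = 0.88540024. Reduction = 100·(1 − 0.88540024) = 11.4600%.

11.4600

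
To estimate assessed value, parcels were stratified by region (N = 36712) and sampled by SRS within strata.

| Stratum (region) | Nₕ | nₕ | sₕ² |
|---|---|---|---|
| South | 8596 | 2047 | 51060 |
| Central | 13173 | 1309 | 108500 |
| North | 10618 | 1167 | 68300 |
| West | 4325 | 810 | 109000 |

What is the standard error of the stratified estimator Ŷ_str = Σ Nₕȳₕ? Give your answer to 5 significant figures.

149260

Var(Ŷ_str) = Σₕ Nₕ²(1 − fₕ)sₕ²/nₕ.
South: 8596²·(1 − 2047/8596)·51060/2047 = 1.4042174 × 10^9.
Central: 13173²·(1 − 1309/13173)·108500/1309 = 1.2954061 × 10^10.
North: 10618²·(1 − 1167/10618)·68300/1167 = 5.8731397 × 10^9.
West: 4325²·(1 − 810/4325)·109000/810 = 2.0457517 × 10^9.
Sum = 2.227717 × 10^10.
SE = √(2.227717 × 10^10) = 149260.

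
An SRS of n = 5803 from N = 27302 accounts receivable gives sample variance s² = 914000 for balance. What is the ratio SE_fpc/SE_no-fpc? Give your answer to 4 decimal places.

0.8874

f = n/N = 5803/27302 = 0.21254853.
SE_no-fpc = √(s²/n) = 12.550089; SE_fpc = √((1−f)s²/n) = 11.136756.
Ratio = √(1−f) = 0.88738462.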